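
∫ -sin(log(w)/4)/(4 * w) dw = cos(log(w)/4) + C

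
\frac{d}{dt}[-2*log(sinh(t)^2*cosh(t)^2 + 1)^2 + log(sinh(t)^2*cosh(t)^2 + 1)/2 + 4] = -(2*log((cosh(2*t) - 1)^2/4 + cosh(2*t)/2 + 1/2) - 1/4)*sinh(4*t)/(cosh(4*t)/8 + 7/8)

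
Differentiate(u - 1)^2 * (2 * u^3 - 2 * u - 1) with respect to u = 10*u^4 - 16*u^3 + 6*u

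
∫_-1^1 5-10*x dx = 10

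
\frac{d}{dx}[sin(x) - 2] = cos(x)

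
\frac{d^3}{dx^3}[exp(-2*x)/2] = -4*exp(-2*x)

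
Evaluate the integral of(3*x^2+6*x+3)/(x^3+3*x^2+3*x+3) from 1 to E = -log(10) + log(2 + (1 + E)^3)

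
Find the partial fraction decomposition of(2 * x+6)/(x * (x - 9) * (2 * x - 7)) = -52/(77*(2*x - 7)) + 8/(33*(x - 9)) + 2/(21*x)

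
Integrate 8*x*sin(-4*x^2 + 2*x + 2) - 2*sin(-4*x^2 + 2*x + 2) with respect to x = cos(-4*x^2 + 2*x + 2) + C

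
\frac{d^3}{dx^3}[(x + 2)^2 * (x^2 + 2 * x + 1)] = 24*x + 36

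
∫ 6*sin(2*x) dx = 6*sin(x)^2 + C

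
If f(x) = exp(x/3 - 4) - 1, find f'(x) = exp(x/3 - 4)/3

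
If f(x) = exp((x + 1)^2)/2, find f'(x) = x*exp(x^2 + 2*x + 1) + exp(x^2 + 2*x + 1)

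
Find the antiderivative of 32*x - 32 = 16*x^2 - 32*x + C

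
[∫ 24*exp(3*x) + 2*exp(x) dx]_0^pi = -10 + 2*exp(pi) + 8*exp(3*pi)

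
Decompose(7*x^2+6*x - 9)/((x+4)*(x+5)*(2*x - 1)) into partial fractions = -17/(99*(2*x - 1)) + 136/(11*(x + 5)) - 79/(9*(x + 4))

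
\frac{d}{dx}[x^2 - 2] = 2*x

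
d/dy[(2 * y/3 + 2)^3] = 8*y^2/9 + 16*y/3 + 8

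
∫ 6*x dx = 3*x^2 + C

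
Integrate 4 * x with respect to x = 2*x^2 + C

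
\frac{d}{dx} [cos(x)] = -sin(x)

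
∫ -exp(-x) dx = exp(-x) + C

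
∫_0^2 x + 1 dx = 4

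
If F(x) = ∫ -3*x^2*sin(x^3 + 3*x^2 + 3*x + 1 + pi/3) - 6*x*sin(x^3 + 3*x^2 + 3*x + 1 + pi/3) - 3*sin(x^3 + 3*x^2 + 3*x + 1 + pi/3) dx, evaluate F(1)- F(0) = cos(pi/3 + 8) - cos(1 + pi/3)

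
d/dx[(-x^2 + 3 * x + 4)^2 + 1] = 4*x^3 - 18*x^2 + 2*x + 24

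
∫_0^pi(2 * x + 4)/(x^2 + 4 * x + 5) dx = -log(5) + log(1 + (2 + pi)^2)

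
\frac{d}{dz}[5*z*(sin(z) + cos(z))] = 5*sqrt(2)*(z*cos(z + pi/4) + sin(z + pi/4))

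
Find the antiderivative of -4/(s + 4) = -4*log(s + 4) + C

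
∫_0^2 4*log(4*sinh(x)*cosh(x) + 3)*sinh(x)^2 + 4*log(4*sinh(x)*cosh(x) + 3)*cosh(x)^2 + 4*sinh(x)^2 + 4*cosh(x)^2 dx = -3*log(3) + (3 + 2*sinh(4))*log(3 + 2*sinh(4))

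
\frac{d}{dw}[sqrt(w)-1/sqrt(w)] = (w + 1)/(2*w^(3/2))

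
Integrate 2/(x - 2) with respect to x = 2*log(x - 2) + C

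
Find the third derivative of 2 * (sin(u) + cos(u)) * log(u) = 2*sqrt(2)*(-u^3*log(u)*cos(u + pi/4) - 3*u^2*sin(u + pi/4) - 3*u*cos(u + pi/4) + 2*sin(u + pi/4))/u^3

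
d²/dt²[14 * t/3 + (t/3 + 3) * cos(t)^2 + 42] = -2*t*cos(2*t)/3 - 2*sin(2*t)/3 - 6*cos(2*t)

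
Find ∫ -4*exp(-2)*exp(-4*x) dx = exp(-4*x - 2) + C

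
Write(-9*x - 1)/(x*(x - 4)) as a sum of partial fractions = -37/(4*(x - 4)) + 1/(4*x)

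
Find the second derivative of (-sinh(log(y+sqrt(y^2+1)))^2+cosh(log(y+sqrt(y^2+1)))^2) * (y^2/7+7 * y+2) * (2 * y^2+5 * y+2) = 24*y^2/7 + 618*y/7 + 550/7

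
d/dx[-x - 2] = -1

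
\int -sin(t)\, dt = cos(t) + C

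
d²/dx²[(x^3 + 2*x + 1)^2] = 30*x^4 + 48*x^2 + 12*x + 8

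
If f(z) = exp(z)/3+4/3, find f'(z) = exp(z)/3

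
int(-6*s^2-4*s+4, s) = -2*s^3 - 2*s^2 + 4*s + C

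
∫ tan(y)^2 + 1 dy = tan(y) + C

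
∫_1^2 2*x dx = 3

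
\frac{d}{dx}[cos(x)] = -sin(x)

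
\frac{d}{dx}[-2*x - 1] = -2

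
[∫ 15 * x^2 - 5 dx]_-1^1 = 0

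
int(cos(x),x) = sin(x) + C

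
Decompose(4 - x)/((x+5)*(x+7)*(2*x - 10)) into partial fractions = 11/(48*(x + 7)) - 9/(40*(x + 5)) - 1/(240*(x - 5))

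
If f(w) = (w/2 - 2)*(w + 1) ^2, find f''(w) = 3*w - 2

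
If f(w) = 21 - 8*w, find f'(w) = -8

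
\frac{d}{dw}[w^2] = 2*w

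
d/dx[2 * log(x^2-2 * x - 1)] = (4*x - 4)/(x^2 - 2*x - 1)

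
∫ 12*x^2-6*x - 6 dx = 4*x^3 - 3*x^2 - 6*x + C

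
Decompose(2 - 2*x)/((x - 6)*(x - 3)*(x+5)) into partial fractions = 3/(22*(x + 5)) + 1/(6*(x - 3)) - 10/(33*(x - 6))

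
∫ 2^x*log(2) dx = 2^x + C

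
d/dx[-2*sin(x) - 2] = -2*cos(x)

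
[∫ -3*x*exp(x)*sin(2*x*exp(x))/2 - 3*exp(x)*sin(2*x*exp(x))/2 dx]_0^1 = -3*sin(E)^2/2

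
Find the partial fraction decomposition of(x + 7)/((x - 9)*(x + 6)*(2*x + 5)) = -18/(161*(2*x + 5)) + 1/(105*(x + 6)) + 16/(345*(x - 9))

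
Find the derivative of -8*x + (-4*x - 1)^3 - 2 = -192*x^2 - 96*x - 20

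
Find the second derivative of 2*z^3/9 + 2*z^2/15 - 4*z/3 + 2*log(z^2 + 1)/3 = (20*z^5 + 4*z^4 + 40*z^3 - 12*z^2 + 20*z + 24)/(15*z^4 + 30*z^2 + 15)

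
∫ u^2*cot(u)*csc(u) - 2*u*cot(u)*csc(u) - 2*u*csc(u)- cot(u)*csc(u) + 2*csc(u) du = (-u^2 + 2*u + 1)*csc(u) + C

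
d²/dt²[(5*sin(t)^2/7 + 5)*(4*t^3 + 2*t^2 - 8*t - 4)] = 40*t^3*cos(2*t)/7 + 120*t^2*sin(2*t)/7 + 20*t^2*cos(2*t)/7 + 40*t*sin(2*t)/7 - 20*t*cos(2*t) + 900*t/7 - 80*sin(2*t)/7 - 50*cos(2*t)/7 + 150/7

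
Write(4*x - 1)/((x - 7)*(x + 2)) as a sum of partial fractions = 1/(x + 2) + 3/(x - 7)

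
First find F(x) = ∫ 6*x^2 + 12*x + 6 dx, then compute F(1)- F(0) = 14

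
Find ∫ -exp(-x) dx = exp(-x) + C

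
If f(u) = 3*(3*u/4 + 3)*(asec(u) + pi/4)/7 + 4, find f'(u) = (36*u^2*sqrt(1 - 1/u^2)*asec(u) + 9*pi*u^2*sqrt(1 - 1/u^2) + 36*u + 144)/(112*u^2*sqrt(1 - 1/u^2))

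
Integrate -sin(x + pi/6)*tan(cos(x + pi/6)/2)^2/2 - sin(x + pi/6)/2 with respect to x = tan(cos(x + pi/6)/2) + C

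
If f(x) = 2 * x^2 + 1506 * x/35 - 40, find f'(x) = 4*x + 1506/35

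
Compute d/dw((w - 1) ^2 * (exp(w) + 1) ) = w^2*exp(w) + 2*w - exp(w) - 2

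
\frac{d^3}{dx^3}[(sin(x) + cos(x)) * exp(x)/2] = -2*exp(x)*sin(x)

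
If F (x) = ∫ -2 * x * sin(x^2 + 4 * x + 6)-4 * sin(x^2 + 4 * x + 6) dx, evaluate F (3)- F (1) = cos(27) - cos(11)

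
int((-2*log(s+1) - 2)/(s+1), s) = (-log(s + 1) - 2)*log(s + 1) + C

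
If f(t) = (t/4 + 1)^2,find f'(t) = t/8 + 1/2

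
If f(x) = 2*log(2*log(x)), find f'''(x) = (4*log(x)^2 + 6*log(x) + 4)/(x^3*log(x)^3)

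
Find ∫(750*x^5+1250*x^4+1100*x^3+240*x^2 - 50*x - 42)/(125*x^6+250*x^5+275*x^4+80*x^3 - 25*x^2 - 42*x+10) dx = log((25*x^3 + 25*x^2 + 15*x - 7)^2 + 1) + C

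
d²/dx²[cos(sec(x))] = -(sin(x)^2*sin(1/cos(x)) + sin(x)^2*cos(1/cos(x))/cos(x) + sin(1/cos(x)))/cos(x)^3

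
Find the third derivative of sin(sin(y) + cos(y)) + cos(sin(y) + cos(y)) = 2*(2*sin(y)*cos(y)*cos(sqrt(2)*sin(y + pi/4) + pi/4) + 3*sqrt(2)*sin(y + pi/4)*sin(sqrt(2)*sin(y + pi/4) + pi/4) - 2*cos(sqrt(2)*sin(y + pi/4) + pi/4))*cos(y + pi/4)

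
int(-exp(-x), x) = exp(-x) + C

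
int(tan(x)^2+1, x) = tan(x) + C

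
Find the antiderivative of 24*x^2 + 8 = 8*x^3 + 8*x + C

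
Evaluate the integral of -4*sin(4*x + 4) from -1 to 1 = -1 + cos(8)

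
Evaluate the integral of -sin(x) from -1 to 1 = 0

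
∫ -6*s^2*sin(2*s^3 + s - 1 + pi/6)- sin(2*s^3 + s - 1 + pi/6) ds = cos(2*s^3 + s - 1 + pi/6) + C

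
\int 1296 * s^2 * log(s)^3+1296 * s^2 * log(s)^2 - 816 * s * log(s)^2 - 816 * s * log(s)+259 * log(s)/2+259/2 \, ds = s*(864*s^2*log(s)^2 - 816*s*log(s) + 259)*log(s)/2 + C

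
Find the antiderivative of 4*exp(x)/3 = 4*exp(x)/3 + C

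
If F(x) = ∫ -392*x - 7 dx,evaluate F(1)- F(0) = -203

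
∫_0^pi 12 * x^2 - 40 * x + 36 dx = (-4 + 4*pi)*(1 + (-2 + pi)^2) + 20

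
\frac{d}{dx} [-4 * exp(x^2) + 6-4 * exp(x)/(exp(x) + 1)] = (-8*x*exp(x^2) - 16*x*exp(x^2 + x) - 8*x*exp(x^2 + 2*x) - 4*exp(x))/(exp(2*x) + 2*exp(x) + 1)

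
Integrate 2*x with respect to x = x^2 + C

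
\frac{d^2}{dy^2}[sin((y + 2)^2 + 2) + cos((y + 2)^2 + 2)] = -4*sqrt(2)*y^2*sin(y^2 + 4*y + pi/4 + 6) - 16*sqrt(2)*y*sin(y^2 + 4*y + pi/4 + 6) - 18*sin(y^2 + 4*y + 6) - 14*cos(y^2 + 4*y + 6)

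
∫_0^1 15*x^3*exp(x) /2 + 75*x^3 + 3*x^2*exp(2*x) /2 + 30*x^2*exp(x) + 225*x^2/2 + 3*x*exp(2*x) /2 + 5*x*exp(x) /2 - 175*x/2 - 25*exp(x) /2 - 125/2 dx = -275/4 - 5*E + 3*(E + 5)^2/4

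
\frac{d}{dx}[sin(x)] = cos(x)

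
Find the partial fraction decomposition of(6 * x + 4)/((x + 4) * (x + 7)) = 38/(3*(x + 7)) - 20/(3*(x + 4))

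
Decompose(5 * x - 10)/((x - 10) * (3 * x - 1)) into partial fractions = 25/(29*(3*x - 1)) + 40/(29*(x - 10))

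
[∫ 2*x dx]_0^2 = 4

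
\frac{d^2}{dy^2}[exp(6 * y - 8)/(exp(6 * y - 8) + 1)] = (36*exp(6*y - 8) - 36*exp(12*y - 16))/(exp(-24)*exp(18*y) + 3*exp(-16)*exp(12*y) + 3*exp(-8)*exp(6*y) + 1)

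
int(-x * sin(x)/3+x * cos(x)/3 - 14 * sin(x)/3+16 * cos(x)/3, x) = sqrt(2)*(x + 15)*sin(x + pi/4)/3 + C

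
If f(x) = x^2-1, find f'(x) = 2*x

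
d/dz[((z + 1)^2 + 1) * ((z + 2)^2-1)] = 4*z^3 + 18*z^2 + 26*z + 14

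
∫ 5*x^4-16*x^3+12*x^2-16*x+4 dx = x^5 - 4*x^4 + 4*x^3 - 8*x^2 + 4*x + C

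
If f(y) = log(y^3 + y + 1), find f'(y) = (3*y^2 + 1)/(y^3 + y + 1)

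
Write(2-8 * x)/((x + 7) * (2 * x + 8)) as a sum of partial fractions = -29/(3*(x + 7)) + 17/(3*(x + 4))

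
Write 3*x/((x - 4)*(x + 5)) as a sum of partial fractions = 5/(3*(x + 5)) + 4/(3*(x - 4))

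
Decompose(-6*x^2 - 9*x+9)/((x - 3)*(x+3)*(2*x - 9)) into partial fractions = -68/(5*(2*x - 9)) - 1/(5*(x + 3)) + 4/(x - 3)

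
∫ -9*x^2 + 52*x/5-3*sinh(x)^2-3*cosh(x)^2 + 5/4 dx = -3*x^3 + 26*x^2/5 + 5*x/4 - 3*sinh(2*x)/2 + C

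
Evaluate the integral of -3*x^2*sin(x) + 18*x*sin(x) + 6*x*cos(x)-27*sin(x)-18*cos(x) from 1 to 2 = -12*cos(1) + 3*cos(2)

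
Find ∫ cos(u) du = sin(u) + C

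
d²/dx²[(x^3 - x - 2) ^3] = 72*x^7 - 126*x^5 - 180*x^4 + 60*x^3 + 144*x^2 + 66*x - 12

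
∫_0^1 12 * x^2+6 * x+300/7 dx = 349/7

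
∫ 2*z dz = z^2 + C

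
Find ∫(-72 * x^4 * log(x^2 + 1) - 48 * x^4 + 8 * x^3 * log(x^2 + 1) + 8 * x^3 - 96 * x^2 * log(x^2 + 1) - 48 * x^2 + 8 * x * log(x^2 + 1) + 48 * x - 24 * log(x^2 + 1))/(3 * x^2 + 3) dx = 4*(-6*x^3 + x^2 - 6*x + 6)*log(x^2 + 1)/3 + C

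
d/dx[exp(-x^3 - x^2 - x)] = (-3*x^2 - 2*x - 1)*exp(-x^3 - x^2 - x)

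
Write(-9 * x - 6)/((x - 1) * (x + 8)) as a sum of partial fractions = -22/(3*(x + 8)) - 5/(3*(x - 1))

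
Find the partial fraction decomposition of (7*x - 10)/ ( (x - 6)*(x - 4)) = -9/(x - 4) + 16/(x - 6)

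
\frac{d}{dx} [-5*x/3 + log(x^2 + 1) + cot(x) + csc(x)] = (-3*x^2*cot(x)^2 - 3*x^2*cot(x)*csc(x) - 8*x^2 + 6*x - 3*cot(x)^2 - 3*cot(x)*csc(x) - 8)/(3*x^2 + 3)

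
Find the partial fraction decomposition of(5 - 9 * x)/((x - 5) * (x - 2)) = 13/(3*(x - 2)) - 40/(3*(x - 5))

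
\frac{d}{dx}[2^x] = 2^x*log(2)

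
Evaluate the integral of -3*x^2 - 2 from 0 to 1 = -3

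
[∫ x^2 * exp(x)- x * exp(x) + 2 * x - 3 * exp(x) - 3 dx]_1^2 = -2*exp(2) + 2*E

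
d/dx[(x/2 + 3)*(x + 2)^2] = 3*x^2/2 + 10*x + 14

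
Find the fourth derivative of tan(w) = 24*tan(w)^5 + 40*tan(w)^3 + 16*tan(w)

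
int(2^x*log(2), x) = 2^x + C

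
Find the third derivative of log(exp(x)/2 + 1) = (-2*exp(2*x) + 4*exp(x))/(exp(3*x) + 6*exp(2*x) + 12*exp(x) + 8)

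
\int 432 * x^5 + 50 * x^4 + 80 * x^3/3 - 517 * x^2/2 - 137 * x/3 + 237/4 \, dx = 72*x^6 + 10*x^5 + 20*x^4/3 - 517*x^3/6 - 137*x^2/6 + 237*x/4 + C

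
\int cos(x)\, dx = sin(x) + C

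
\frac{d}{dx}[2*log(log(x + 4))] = 2/(x*log(x + 4) + 4*log(x + 4))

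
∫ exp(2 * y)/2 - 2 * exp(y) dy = (exp(y) - 4)^2/4 + C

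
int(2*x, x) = x^2 + C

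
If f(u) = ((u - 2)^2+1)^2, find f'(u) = 4*u^3 - 24*u^2 + 52*u - 40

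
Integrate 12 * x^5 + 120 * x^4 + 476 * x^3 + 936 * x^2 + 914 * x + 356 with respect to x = 2*x^6 + 24*x^5 + 119*x^4 + 312*x^3 + 457*x^2 + 356*x + C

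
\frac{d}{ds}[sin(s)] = cos(s)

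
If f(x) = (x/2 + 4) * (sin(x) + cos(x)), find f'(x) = -x*sin(x)/2 + x*cos(x)/2 - 7*sin(x)/2 + 9*cos(x)/2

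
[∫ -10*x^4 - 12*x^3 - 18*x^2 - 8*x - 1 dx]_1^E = (2 + 3*E + 2*exp(2))*(-exp(3) - 2*E + 1) + 14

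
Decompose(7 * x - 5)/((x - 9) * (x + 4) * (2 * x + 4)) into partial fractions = -33/(52*(x + 4)) + 19/(44*(x + 2)) + 29/(143*(x - 9))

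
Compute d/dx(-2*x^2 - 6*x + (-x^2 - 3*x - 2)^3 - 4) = -6*x^5 - 45*x^4 - 132*x^3 - 189*x^2 - 136*x - 42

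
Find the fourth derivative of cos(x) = cos(x)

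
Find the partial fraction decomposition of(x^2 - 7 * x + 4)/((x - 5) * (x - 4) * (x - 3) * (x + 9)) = -37/(546*(x + 9)) - 1/(3*(x - 3)) + 8/(13*(x - 4)) - 3/(14*(x - 5))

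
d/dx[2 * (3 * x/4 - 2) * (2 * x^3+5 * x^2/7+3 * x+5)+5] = 12*x^3 - 291*x^2/14 + 23*x/7 - 9/2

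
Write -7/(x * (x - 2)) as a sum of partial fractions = -7/(2*(x - 2)) + 7/(2*x)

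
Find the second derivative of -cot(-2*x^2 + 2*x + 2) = 4*(-8*x^2*cos(2*(-x^2 + x + 1))/sin(2*(-x^2 + x + 1)) + 8*x*cos(2*(-x^2 + x + 1))/sin(2*(-x^2 + x + 1)) - 1 - 2*cos(2*(-x^2 + x + 1))/sin(2*(-x^2 + x + 1)))/sin(2*(-x^2 + x + 1))^2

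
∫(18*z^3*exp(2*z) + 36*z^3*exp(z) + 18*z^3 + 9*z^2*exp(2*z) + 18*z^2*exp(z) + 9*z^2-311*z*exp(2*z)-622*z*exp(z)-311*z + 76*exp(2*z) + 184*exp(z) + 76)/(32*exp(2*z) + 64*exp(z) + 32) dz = ((exp(z) + 1)*(-240*z^2 + 176*z + (3*z^2 + z - 12)^2 + 1216)/64 + exp(z))/(exp(z) + 1) + C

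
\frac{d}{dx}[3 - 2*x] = -2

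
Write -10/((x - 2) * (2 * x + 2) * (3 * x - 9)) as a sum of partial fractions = -5/(36*(x + 1)) + 5/(9*(x - 2)) - 5/(12*(x - 3))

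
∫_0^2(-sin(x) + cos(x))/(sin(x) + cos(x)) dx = log(sin(pi/4 + 2)) + log(2)/2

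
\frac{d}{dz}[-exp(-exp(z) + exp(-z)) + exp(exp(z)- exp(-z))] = (exp(2*z) + exp(2*exp(z) - 2*exp(-z)) + exp(2*z + 2*exp(z) - 2*exp(-z)) + 1)*exp(-z - exp(z) + exp(-z))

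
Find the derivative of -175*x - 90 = -175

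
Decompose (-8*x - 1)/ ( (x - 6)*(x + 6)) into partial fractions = -47/(12*(x + 6)) - 49/(12*(x - 6))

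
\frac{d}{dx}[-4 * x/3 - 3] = -4/3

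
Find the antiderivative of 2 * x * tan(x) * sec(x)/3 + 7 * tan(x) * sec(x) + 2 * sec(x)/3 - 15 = -15*x + (2*x/3 + 7)*sec(x) + C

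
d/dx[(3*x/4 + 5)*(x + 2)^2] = 9*x^2/4 + 16*x + 23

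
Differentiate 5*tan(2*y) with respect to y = 10/cos(2*y)^2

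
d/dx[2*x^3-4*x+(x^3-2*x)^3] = 9*x^8 - 42*x^6 + 60*x^4 - 18*x^2 - 4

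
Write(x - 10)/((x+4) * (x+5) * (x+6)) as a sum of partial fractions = -8/(x + 6) + 15/(x + 5) - 7/(x + 4)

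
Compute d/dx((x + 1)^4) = 4*x^3 + 12*x^2 + 12*x + 4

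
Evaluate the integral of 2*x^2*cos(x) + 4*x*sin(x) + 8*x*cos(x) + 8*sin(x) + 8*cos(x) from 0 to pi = 0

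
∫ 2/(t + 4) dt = 2*log(t + 4) + C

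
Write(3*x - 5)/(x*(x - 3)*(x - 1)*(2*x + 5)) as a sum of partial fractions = 20/(77*(2*x + 5)) + 1/(7*(x - 1)) + 2/(33*(x - 3)) - 1/(3*x)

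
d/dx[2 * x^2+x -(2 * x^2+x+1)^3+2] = -48*x^5 - 60*x^4 - 72*x^3 - 39*x^2 - 14*x - 2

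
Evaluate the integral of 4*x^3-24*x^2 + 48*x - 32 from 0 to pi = -16 + (-2 + pi)^4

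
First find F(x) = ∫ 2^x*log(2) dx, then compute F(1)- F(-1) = 3/2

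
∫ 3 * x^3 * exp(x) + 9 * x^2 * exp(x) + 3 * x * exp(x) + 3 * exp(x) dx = 3*x*(x^2 + 1)*exp(x) + C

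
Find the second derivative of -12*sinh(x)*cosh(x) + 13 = -24*sinh(2*x)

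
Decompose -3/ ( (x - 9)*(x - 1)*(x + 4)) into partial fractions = -3/(65*(x + 4)) + 3/(40*(x - 1)) - 3/(104*(x - 9))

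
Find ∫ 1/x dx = log(x) + C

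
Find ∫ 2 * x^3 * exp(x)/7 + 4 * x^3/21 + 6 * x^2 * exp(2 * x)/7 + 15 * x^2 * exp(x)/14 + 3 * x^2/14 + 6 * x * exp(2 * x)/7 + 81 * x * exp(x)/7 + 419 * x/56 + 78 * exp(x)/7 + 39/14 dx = 2*x^2 + 6*x*exp(x) + 3*x/2 + (4*x^2 + 12*x*exp(x) + 3*x + 72)^2/336 + C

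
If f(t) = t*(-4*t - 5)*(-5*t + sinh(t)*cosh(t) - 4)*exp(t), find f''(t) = -(-20*t^3 + 10*t^2*sinh(2*t) + 8*t^2*cosh(2*t) - 161*t^2 + 41*t*sinh(2*t)/2 + 26*t*cosh(2*t) - 304*t + 9*sinh(2*t) + 10*cosh(2*t) - 122)*exp(t)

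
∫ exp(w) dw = exp(w) + C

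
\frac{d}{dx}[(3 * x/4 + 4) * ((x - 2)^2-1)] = 9*x^2/4 + 2*x - 55/4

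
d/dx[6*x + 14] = 6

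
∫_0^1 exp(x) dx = -1 + E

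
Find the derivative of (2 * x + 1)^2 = 8*x + 4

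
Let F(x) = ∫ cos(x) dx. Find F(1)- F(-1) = 2*sin(1)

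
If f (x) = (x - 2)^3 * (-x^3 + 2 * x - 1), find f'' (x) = -30*x^4 + 120*x^3 - 120*x^2 - 30*x + 60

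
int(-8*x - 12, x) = -4*x^2 - 12*x + C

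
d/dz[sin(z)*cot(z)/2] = -sin(z)/2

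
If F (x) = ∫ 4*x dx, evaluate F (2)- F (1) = 6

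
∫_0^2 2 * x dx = 4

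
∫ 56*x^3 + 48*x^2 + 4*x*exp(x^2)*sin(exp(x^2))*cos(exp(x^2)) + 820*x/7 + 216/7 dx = 14*x^4 + 16*x^3 + 410*x^2/7 + 216*x/7 + sin(exp(x^2))^2 + C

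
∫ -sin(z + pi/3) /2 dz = cos(z + pi/3)/2 + C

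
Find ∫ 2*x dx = x^2 + C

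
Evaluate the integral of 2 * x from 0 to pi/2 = pi^2/4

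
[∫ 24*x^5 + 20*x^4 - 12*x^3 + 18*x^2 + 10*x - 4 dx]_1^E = -16 + (-E + 2 + exp(2) + 2*exp(3))^2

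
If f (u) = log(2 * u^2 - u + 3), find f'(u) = (4*u - 1)/(2*u^2 - u + 3)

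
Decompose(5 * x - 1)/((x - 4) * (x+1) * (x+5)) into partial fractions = -13/(18*(x + 5)) + 3/(10*(x + 1)) + 19/(45*(x - 4))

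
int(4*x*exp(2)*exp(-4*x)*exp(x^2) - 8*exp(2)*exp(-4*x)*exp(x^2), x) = 2*exp((x - 2)^2 - 2) + C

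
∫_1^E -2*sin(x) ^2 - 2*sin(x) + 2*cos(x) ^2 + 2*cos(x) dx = -(cos(1) + sin(1) + 1)^2 + (cos(E) + sin(E) + 1)^2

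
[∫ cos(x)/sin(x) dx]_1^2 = log(sin(2)) - log(sin(1))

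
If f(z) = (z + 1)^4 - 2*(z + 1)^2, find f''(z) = 12*z^2 + 24*z + 8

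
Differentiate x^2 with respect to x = 2*x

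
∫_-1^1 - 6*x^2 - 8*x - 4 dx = -12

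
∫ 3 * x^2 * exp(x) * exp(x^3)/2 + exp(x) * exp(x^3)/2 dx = exp(x*(x^2 + 1))/2 + C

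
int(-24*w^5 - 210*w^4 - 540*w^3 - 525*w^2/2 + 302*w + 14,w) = -4*w^6 - 42*w^5 - 135*w^4 - 175*w^3/2 + 151*w^2 + 14*w + C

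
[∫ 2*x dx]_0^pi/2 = pi^2/4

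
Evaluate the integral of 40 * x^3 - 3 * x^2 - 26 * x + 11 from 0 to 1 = 7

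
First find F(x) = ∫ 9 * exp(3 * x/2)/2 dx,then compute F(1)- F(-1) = -3*exp(-3/2) + 3*exp(3/2)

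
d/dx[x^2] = 2*x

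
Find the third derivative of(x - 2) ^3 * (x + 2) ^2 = 60*x^2 - 48*x - 48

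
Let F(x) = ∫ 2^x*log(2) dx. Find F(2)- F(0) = 3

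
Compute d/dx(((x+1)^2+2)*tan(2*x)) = 2*x^2/cos(2*x)^2 + 2*x*tan(2*x) + 4*x/cos(2*x)^2 + 2*tan(2*x) + 6/cos(2*x)^2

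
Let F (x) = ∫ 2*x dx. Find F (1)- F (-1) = 0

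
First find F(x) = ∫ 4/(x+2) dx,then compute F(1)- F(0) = -4*log(2) + 4*log(3)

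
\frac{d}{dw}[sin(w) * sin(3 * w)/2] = -sin(2*w)/2 + sin(4*w)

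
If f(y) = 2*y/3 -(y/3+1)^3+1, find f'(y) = -y^2/9 - 2*y/3 - 1/3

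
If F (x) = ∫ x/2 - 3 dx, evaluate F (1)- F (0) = -11/4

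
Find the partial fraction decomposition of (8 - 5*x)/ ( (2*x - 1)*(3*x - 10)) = -26/(17*(3*x - 10)) - 11/(17*(2*x - 1))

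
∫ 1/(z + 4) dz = log(z/4 + 1) + C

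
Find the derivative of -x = -1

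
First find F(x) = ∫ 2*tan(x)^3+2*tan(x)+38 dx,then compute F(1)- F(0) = tan(1)^2 + 38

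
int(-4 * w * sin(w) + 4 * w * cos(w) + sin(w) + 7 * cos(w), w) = sqrt(2)*(4*w + 3)*sin(w + pi/4) + C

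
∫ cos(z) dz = sin(z) + C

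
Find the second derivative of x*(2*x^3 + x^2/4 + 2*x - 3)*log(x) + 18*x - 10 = (96*x^3*log(x) + 56*x^3 + 6*x^2*log(x) + 5*x^2 + 16*x*log(x) + 24*x - 12)/(4*x)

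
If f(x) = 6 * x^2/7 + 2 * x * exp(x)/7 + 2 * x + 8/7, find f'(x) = 2*x*exp(x)/7 + 12*x/7 + 2*exp(x)/7 + 2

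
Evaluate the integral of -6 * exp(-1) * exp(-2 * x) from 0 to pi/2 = -3*exp(-1) + 3*exp(-pi - 1)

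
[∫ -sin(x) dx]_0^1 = -1 + cos(1)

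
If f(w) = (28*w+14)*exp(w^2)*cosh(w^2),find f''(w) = 28*(8*w^3*sinh(w^2) + 8*w^3*cosh(w^2) + 4*w^2*sinh(w^2) + 4*w^2*cosh(w^2) + 6*w*sinh(w^2) + 6*w*cosh(w^2) + sinh(w^2) + cosh(w^2))*exp(w^2)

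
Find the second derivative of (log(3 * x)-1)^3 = (-3*log(x)^2 - 6*log(3)*log(x) + 12*log(x) - 9 - 3*log(3)^2 + 12*log(3))/x^2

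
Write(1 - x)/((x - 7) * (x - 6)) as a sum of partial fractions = 5/(x - 6) - 6/(x - 7)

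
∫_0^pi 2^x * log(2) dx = -1 + 2^pi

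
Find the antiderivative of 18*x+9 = 9*x^2 + 9*x + C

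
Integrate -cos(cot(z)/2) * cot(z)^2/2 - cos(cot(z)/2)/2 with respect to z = sin(cot(z)/2) + C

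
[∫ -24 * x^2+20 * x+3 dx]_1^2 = -23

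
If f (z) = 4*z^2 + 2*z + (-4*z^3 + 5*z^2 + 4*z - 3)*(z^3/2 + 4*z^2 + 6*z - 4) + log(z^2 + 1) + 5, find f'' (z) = (-60*z^8 - 270*z^7 - 144*z^6 - 177*z^5 - 116*z^4 + 456*z^3 - 42*z^2 + 363*z - 6)/(z^4 + 2*z^2 + 1)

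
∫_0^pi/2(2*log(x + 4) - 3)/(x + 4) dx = -3*log(pi/2 + 4) - log(4)^2 + log(pi/2 + 4)^2 + 3*log(4)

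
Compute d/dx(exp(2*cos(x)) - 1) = -2*exp(2*cos(x))*sin(x)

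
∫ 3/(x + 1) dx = 3*log(x + 1) + C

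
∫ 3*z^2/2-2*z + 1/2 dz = z^3/2 - z^2 + z/2 + C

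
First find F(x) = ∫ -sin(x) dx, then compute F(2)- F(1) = -cos(1) + cos(2)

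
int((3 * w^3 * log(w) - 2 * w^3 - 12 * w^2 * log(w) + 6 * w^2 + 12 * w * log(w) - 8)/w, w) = (w - 2)^3*(log(w) - 1) + C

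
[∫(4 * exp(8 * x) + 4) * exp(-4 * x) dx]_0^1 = -exp(-4) + exp(4)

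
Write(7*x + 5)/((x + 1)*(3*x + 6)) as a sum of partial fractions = 3/(x + 2) - 2/(3*(x + 1))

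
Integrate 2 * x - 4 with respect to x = x^2 - 4*x + C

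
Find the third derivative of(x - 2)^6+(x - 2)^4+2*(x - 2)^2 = 120*x^3 - 720*x^2 + 1464*x - 1008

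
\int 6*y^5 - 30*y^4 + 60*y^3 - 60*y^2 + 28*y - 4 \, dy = y^6 - 6*y^5 + 15*y^4 - 20*y^3 + 14*y^2 - 4*y + C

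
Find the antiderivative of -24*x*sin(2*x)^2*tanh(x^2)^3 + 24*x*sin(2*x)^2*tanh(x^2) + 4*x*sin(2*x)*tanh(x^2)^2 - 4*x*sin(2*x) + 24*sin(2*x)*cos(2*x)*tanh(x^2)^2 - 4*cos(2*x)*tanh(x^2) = 2*(3*sin(2*x)*tanh(x^2) - 1)*sin(2*x)*tanh(x^2) + C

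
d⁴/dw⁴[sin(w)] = sin(w)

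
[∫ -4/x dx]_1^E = -4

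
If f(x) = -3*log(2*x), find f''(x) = 3/x^2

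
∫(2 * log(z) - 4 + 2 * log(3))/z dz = (log(3*z) - 2)^2 + C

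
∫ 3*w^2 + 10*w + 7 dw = w^3 + 5*w^2 + 7*w + C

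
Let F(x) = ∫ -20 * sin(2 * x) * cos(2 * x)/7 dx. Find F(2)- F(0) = -5*sin(4)^2/7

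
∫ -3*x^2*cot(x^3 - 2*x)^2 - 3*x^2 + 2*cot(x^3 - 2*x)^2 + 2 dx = cot(x*(x^2 - 2)) + C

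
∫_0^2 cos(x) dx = sin(2)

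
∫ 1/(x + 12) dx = log(x/4 + 3) + C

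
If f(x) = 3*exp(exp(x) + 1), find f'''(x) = 3*exp(x + exp(x) + 1) + 9*exp(2*x + exp(x) + 1) + 3*exp(3*x + exp(x) + 1)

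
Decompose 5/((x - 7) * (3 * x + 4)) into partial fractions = -3/(5*(3*x + 4)) + 1/(5*(x - 7))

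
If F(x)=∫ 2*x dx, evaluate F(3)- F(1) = 8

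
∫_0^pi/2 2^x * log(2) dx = -1 + 2^(pi/2)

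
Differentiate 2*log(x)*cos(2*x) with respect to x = 2*(-2*x*log(x)*sin(2*x) + cos(2*x))/x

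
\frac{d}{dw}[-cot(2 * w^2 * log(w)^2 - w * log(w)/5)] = (4*w*log(w)^2 + 4*w*log(w) - log(w)/5 - 1/5)/sin(w*(2*w*log(w) - 1/5)*log(w))^2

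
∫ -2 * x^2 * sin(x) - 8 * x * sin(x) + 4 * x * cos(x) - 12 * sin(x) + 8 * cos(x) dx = (2*(x + 2)^2 + 4)*cos(x) + C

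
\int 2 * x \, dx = x^2 + C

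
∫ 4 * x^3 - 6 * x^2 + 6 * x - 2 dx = x^4 - 2*x^3 + 3*x^2 - 2*x + C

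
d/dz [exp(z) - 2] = exp(z)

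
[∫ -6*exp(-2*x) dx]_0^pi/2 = -3 + 3*exp(-pi)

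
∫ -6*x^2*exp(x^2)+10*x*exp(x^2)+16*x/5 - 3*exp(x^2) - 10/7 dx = 8*x^2/5 - 10*x/7 + (5 - 3*x)*exp(x^2) + C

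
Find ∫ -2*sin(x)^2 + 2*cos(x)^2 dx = 2*sin(x + pi/4)^2 + C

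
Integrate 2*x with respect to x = x^2 + C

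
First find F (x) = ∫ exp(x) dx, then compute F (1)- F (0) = -1 + E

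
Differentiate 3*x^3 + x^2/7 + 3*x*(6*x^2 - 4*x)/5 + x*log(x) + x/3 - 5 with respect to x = 99*x^2/5 - 158*x/35 + log(x) + 4/3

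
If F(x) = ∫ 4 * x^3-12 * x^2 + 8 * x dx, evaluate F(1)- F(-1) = -8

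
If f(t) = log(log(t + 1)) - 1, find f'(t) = 1/(t*log(t + 1) + log(t + 1))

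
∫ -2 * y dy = -y^2 + C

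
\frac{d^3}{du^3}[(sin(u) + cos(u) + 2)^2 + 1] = -8*cos(2*u) - 4*sqrt(2)*cos(u + pi/4)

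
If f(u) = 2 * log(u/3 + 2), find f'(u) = 2/(u + 6)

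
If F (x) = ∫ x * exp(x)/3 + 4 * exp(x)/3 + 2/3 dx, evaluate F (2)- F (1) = -4*E/3 + 2/3 + 5*exp(2)/3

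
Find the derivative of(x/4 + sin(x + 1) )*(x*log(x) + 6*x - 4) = x*log(x)*cos(x + 1) + x*log(x)/2 + 6*x*cos(x + 1) + 13*x/4 + log(x)*sin(x + 1) + 7*sin(x + 1) - 4*cos(x + 1) - 1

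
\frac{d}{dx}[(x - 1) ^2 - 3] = 2*x - 2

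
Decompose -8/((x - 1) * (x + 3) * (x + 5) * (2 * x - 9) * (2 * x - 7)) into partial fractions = 32/(1105*(2*x - 7)) - 32/(1995*(2*x - 9)) - 2/(969*(x + 5)) + 1/(195*(x + 3)) - 1/(105*(x - 1))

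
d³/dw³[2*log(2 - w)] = 4/(w^3 - 6*w^2 + 12*w - 8)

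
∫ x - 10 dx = x^2/2 - 10*x + C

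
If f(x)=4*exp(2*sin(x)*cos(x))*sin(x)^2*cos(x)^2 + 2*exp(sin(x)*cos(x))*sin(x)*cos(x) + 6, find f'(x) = 4*(4*exp(sin(x)*cos(x))*sin(x)^2*cos(x)^2 + 4*exp(sin(x)*cos(x))*sin(x)*cos(x) + sin(x)*cos(x) + 1)*exp(sin(x)*cos(x))*sin(x + pi/4)*cos(x + pi/4)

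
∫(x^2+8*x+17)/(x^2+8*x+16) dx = (x*(x + 4) - 1)/(x + 4) + C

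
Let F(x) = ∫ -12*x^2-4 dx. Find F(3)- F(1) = -112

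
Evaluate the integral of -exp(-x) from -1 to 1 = -E + exp(-1)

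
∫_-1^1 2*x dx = 0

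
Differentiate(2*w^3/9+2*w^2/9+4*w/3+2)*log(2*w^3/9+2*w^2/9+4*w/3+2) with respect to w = 2*w^2*log(w^3/9 + w^2/9 + 2*w/3 + 1)/3 + 2*w^2*log(2)/3 + 2*w^2/3 + 4*w*log(w^3/9 + w^2/9 + 2*w/3 + 1)/9 + 4*w*log(2)/9 + 4*w/9 + 4*log(w^3/9 + w^2/9 + 2*w/3 + 1)/3 + 4*log(2)/3 + 4/3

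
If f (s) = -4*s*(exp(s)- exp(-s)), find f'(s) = (-4*s*exp(2*s) - 4*s - 4*exp(2*s) + 4)*exp(-s)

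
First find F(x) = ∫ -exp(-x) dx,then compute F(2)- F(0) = -1 + exp(-2)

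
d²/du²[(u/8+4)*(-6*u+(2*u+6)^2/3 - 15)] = u + 67/6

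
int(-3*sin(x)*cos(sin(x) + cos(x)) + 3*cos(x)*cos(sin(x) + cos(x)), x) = 3*sin(sqrt(2)*sin(x + pi/4)) + C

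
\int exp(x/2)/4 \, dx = exp(x/2)/2 + C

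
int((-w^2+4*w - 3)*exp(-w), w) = (w - 1)^2*exp(-w) + C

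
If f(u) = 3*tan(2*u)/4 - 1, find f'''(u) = 36*tan(2*u)^4 + 48*tan(2*u)^2 + 12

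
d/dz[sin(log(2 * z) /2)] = cos(log(z)/2 + log(2)/2)/(2*z)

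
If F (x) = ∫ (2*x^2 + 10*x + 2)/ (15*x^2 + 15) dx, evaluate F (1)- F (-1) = 4/15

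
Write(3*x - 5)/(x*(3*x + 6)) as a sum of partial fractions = 11/(6*(x + 2)) - 5/(6*x)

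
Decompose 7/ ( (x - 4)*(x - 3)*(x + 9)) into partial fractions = 7/(156*(x + 9)) - 7/(12*(x - 3)) + 7/(13*(x - 4))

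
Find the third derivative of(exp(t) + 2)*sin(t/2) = exp(t)*sin(t/2)/4 + 11*exp(t)*cos(t/2)/8 - cos(t/2)/4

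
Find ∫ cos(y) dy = sin(y) + C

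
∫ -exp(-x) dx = exp(-x) + C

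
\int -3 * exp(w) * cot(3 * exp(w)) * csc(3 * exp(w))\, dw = csc(3*exp(w)) + C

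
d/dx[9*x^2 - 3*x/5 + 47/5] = 18*x - 3/5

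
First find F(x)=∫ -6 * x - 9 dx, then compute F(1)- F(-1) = -18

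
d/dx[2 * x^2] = 4*x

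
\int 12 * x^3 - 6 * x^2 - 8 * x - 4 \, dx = 3*x^4 - 2*x^3 - 4*x^2 - 4*x + C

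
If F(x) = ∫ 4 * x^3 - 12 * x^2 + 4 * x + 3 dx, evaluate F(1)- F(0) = 2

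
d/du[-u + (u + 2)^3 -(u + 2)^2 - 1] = 3*u^2 + 10*u + 7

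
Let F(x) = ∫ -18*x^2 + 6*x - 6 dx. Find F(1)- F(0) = -9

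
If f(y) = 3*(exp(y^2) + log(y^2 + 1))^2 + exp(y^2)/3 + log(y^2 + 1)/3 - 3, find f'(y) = (36*y^3*exp(2*y^2) + 36*y^3*exp(y^2)*log(y^2 + 1) + 2*y^3*exp(y^2) + 36*y*exp(2*y^2) + 36*y*exp(y^2)*log(y^2 + 1) + 38*y*exp(y^2) + 36*y*log(y^2 + 1) + 2*y)/(3*y^2 + 3)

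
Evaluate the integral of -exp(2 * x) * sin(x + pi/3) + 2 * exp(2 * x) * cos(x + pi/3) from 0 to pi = -exp(2*pi)/2 - 1/2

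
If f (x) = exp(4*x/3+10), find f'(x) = 4*exp(4*x/3 + 10)/3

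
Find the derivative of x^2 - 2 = 2*x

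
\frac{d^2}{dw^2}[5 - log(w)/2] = 1/(2*w^2)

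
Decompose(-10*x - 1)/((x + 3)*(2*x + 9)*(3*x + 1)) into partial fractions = 21/(200*(3*x + 1)) + 176/(75*(2*x + 9)) - 29/(24*(x + 3))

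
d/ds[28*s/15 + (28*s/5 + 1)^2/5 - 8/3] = 1568*s/125 + 308/75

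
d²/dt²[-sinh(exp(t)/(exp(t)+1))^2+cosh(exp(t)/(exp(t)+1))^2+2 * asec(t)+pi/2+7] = (2 - 4*t^2)/(t^5*sqrt(1 - 1/t^2) - t^3*sqrt(1 - 1/t^2))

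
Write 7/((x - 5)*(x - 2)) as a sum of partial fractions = -7/(3*(x - 2)) + 7/(3*(x - 5))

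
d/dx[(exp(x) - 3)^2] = 2*exp(2*x) - 6*exp(x)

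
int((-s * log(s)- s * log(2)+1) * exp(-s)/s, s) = exp(-s)*log(2*s) + C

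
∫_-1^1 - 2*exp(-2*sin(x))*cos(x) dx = -exp(2*sin(1)) + exp(-2*sin(1))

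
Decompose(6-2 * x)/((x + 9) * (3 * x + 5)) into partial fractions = 14/(11*(3*x + 5)) - 12/(11*(x + 9))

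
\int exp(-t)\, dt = -exp(-t) + C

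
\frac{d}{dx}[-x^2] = -2*x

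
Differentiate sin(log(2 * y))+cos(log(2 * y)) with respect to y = sqrt(2)*cos(log(y) + log(2) + pi/4)/y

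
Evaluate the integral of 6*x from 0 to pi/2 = 3*pi^2/4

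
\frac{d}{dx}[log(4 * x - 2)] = 2/(2*x - 1)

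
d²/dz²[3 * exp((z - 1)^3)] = 27*z^4*exp(z^3 - 3*z^2 + 3*z - 1) - 108*z^3*exp(z^3 - 3*z^2 + 3*z - 1) + 162*z^2*exp(z^3 - 3*z^2 + 3*z - 1) - 90*z*exp(z^3 - 3*z^2 + 3*z - 1) + 9*exp(z^3 - 3*z^2 + 3*z - 1)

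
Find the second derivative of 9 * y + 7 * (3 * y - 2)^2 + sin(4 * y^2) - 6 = -64*y^2*sin(4*y^2) + 8*cos(4*y^2) + 126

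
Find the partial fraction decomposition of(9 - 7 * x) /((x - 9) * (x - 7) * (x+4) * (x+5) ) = -11/(42*(x + 5)) + 37/(143*(x + 4)) + 5/(33*(x - 7)) - 27/(182*(x - 9))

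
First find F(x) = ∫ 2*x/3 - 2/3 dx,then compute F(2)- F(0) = 0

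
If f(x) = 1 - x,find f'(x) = -1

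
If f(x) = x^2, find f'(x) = 2*x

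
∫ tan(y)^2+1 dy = tan(y) + C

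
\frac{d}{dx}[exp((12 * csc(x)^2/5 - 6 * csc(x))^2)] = 72*(-1 + 6/(5*sin(x)) - 8/(25*sin(x)^2))*exp(144/(25*sin(x)^4))*exp(-144/(5*sin(x)^3))*exp(36/sin(x)^2)*cos(x)/sin(x)^3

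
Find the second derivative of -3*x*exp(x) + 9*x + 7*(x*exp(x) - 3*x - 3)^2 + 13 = 28*x^2*exp(2*x) - 42*x^2*exp(x) + 56*x*exp(2*x) - 213*x*exp(x) + 14*exp(2*x) - 174*exp(x) + 126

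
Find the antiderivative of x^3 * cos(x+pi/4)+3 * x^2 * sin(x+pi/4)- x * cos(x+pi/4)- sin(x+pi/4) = x*(x^2 - 1)*sin(x + pi/4) + C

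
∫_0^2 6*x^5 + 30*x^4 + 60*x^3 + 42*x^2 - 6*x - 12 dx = 572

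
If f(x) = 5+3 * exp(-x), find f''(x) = 3*exp(-x)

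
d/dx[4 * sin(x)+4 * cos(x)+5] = -4*sin(x) + 4*cos(x)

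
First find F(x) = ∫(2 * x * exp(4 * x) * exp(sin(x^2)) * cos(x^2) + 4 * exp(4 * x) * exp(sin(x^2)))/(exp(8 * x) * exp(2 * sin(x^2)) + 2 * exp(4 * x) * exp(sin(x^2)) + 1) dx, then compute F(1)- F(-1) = -exp(sin(1))/(exp(sin(1)) + exp(4)) + exp(sin(1) + 4)/(1 + exp(sin(1) + 4))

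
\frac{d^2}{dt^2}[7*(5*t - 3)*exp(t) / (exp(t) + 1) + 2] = (-35*t*exp(2*t) + 35*t*exp(t) + 91*exp(2*t) + 49*exp(t))/(exp(3*t) + 3*exp(2*t) + 3*exp(t) + 1)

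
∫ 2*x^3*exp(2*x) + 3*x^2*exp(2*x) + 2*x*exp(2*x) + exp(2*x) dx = x*(x^2 + 1)*exp(2*x) + C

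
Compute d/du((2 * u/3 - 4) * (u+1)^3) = 8*u^3/3 - 6*u^2 - 20*u - 34/3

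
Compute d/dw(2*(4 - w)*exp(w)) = -2*w*exp(w) + 6*exp(w)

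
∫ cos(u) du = sin(u) + C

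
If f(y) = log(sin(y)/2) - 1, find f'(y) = 1/tan(y)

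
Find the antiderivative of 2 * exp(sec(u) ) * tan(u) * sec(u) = 2*exp(sec(u)) + C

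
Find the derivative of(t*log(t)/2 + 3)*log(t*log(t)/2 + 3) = log(t)*log(t*log(t)/2 + 3)/2 + log(t)/2 + log(t*log(t)/2 + 3)/2 + 1/2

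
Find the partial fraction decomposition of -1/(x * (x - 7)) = -1/(7*(x - 7)) + 1/(7*x)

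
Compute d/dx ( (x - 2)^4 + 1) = 4*x^3 - 24*x^2 + 48*x - 32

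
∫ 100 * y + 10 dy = 50*y^2 + 10*y + C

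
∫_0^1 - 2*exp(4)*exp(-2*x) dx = -exp(4) + exp(2)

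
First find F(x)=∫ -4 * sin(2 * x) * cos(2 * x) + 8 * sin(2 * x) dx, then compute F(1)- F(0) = -1 + (-2 + cos(2))^2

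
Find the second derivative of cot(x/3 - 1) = 2*cos(x/3 - 1)/(9*sin(x/3 - 1)^3)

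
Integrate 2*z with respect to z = z^2 + C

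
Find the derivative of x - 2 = 1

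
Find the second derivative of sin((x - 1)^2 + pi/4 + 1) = -4*x^2*sin(x^2 - 2*x + pi/4 + 2) + 8*x*sin(x^2 - 2*x + pi/4 + 2) - 4*sin(x^2 - 2*x + pi/4 + 2) + 2*cos(x^2 - 2*x + pi/4 + 2)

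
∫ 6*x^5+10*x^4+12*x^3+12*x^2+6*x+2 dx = x^6 + 2*x^5 + 3*x^4 + 4*x^3 + 3*x^2 + 2*x + C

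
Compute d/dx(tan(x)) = cos(x)^(-2)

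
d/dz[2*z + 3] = 2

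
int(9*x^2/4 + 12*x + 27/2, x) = 3*x^3/4 + 6*x^2 + 27*x/2 + C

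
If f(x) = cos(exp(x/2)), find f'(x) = -exp(x/2)*sin(exp(x/2))/2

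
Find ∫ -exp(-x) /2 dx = exp(-x)/2 + C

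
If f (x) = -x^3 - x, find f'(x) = -3*x^2 - 1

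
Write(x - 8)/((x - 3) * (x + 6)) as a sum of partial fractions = 14/(9*(x + 6)) - 5/(9*(x - 3))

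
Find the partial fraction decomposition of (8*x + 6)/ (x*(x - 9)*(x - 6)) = -3/(x - 6) + 26/(9*(x - 9)) + 1/(9*x)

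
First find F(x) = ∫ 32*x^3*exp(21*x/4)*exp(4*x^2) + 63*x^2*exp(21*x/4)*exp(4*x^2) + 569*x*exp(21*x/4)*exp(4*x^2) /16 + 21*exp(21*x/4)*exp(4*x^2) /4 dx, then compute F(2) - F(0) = 53*exp(53/2)/2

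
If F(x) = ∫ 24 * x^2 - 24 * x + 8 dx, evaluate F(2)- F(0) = 32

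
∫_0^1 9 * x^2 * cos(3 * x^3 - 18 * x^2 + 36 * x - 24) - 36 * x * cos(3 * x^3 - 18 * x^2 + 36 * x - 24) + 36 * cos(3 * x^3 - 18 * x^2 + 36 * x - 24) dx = sin(24) - sin(3)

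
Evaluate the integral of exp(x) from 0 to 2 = -1 + exp(2)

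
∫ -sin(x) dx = cos(x) + C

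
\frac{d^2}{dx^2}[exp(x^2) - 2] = 4*x^2*exp(x^2) + 2*exp(x^2)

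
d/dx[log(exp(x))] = 1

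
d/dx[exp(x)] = exp(x)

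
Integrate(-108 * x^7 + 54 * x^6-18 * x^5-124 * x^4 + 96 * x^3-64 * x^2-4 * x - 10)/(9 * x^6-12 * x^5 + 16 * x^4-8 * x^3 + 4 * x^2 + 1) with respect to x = -6*x^2 - 10*x + log(x^2*(3*x^2 - 2*x + 2)^2 + 1) + C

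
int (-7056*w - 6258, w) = -3528*w^2 - 6258*w + C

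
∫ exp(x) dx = exp(x) + C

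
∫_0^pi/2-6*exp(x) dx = 6 - 6*exp(pi/2)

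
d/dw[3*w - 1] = 3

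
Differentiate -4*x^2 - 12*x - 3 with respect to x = -8*x - 12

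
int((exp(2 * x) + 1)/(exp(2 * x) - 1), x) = log(sinh(x)) + C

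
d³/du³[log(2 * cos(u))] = -2*sin(u)/cos(u)^3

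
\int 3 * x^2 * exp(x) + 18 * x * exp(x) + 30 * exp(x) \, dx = 3*((x + 2)^2 + 2)*exp(x) + C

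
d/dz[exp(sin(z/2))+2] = exp(sin(z/2))*cos(z/2)/2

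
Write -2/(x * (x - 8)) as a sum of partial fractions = -1/(4*(x - 8)) + 1/(4*x)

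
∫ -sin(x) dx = cos(x) + C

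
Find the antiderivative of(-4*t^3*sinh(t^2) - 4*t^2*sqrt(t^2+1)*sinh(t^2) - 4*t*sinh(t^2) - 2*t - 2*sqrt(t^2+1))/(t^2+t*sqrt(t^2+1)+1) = -2*log(t + sqrt(t^2 + 1)) - 2*cosh(t^2) + C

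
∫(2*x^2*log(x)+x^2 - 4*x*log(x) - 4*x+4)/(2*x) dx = (x - 2)^2*log(x)/2 + C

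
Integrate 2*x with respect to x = x^2 + C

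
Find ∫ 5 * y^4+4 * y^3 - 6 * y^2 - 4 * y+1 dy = y^5 + y^4 - 2*y^3 - 2*y^2 + y + C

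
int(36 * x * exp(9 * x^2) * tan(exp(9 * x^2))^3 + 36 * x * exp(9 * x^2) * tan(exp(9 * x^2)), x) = tan(exp(9*x^2))^2 + C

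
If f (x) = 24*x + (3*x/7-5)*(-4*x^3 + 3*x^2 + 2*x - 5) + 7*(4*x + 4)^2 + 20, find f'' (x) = -144*x^2/7 + 894*x/7 + 1370/7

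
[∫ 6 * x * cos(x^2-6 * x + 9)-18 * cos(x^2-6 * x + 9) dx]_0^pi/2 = -3*sin(9) - 3*sin(pi^2/4 + 9)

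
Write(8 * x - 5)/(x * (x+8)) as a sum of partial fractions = 69/(8*(x + 8)) - 5/(8*x)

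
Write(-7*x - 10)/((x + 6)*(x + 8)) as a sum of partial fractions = -23/(x + 8) + 16/(x + 6)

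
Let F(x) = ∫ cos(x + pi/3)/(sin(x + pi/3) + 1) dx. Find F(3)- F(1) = log(sin(pi/3 + 3) + 1) - log(sin(1 + pi/3) + 1)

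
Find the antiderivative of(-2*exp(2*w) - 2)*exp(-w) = -4*sinh(w) + C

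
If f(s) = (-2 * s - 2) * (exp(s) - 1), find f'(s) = -2*s*exp(s) - 4*exp(s) + 2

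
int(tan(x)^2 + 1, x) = tan(x) + C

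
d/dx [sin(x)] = cos(x)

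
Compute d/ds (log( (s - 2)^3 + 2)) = (3*s^2 - 12*s + 12)/(s^3 - 6*s^2 + 12*s - 6)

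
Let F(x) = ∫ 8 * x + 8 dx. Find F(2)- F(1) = 20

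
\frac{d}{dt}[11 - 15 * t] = -15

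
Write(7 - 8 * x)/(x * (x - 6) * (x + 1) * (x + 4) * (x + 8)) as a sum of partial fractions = 71/(3136*(x + 8)) - 13/(160*(x + 4)) + 5/(49*(x + 1)) - 41/(5880*(x - 6)) - 7/(192*x)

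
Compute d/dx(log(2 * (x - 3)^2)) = 2/(x - 3)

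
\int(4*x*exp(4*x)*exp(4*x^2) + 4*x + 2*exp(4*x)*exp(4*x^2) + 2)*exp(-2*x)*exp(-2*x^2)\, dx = 2*sinh(2*x*(x + 1)) + C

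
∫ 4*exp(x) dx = 4*exp(x) + C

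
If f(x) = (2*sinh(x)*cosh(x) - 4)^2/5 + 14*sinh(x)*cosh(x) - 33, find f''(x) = 16*(cosh(2*x) - 1)^2/5 + 108*sinh(2*x)/5 + 32*cosh(2*x)/5 - 24/5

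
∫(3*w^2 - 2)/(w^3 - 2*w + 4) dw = log(w^3 - 2*w + 4) + C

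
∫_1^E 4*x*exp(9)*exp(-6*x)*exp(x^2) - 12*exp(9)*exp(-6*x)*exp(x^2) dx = -2*exp(4) + 2*exp((-3 + E)^2)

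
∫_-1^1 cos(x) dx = 2*sin(1)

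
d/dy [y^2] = 2*y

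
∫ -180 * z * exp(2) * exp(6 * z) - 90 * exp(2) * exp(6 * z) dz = (-30*z - 10)*exp(6*z + 2) + C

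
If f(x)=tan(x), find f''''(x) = 24*tan(x)^5 + 40*tan(x)^3 + 16*tan(x)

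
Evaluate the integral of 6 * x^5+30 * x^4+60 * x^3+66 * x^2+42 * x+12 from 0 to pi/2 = -4 + (1 + (1 + pi/2)^3)^2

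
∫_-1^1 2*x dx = 0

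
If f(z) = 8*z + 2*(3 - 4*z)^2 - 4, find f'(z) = 64*z - 40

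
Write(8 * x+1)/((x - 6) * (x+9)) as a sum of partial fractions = 71/(15*(x + 9)) + 49/(15*(x - 6))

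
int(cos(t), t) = sin(t) + C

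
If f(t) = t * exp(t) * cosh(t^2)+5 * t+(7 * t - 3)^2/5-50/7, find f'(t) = 2*t^2*exp(t)*sinh(t^2) + t*exp(t)*cosh(t^2) + 98*t/5 + exp(t)*cosh(t^2) - 17/5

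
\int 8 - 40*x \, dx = -20*x^2 + 8*x + C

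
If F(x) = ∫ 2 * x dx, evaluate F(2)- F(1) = 3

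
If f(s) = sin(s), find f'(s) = cos(s)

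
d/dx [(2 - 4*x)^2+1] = 32*x - 16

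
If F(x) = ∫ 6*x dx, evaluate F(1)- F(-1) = 0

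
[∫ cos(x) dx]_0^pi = 0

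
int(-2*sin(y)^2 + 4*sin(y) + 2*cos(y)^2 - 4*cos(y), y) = (sqrt(2)*sin(y + pi/4) - 2)^2 + C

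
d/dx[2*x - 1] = 2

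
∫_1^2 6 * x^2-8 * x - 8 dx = -6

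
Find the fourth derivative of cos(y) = cos(y)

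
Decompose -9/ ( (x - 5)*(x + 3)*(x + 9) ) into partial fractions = -3/(28*(x + 9)) + 3/(16*(x + 3)) - 9/(112*(x - 5))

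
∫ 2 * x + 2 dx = x^2 + 2*x + C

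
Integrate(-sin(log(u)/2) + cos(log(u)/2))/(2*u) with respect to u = sqrt(2)*sin(log(u)/2 + pi/4) + C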